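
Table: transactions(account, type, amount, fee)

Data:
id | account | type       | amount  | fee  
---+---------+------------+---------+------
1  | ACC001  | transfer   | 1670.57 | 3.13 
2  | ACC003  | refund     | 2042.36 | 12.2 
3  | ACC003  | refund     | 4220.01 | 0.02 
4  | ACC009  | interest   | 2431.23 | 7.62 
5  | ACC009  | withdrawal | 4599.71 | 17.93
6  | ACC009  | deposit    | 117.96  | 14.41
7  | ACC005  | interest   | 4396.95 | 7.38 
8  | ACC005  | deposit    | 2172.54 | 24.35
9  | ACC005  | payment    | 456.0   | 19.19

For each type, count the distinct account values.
SELECT type, COUNT(DISTINCT account)
FROM transactions
GROUP BY type

Result:
  deposit: 2 distinct
  interest: 2 distinct
  payment: 1 distinct
  refund: 1 distinct
  transfer: 1 distinct
  withdrawal: 1 distinct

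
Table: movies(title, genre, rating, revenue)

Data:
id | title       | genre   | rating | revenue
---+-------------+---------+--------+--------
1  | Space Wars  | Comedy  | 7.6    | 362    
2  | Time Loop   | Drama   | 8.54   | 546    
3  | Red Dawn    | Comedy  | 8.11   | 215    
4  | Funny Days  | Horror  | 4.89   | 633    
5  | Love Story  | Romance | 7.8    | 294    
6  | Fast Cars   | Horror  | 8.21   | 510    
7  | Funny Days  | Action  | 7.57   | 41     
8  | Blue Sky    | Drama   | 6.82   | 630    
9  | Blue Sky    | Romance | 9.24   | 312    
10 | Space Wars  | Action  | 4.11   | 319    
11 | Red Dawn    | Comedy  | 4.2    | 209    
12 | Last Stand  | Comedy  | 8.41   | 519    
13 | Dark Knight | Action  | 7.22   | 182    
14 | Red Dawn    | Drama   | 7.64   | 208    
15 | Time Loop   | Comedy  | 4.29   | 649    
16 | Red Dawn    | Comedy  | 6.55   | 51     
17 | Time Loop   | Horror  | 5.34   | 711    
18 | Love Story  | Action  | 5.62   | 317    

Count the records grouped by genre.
SELECT genre, COUNT(*) as count
FROM movies
GROUP BY genre

Result:
  Action: 4
  Comedy: 6
  Drama: 3
  Horror: 3
  Romance: 2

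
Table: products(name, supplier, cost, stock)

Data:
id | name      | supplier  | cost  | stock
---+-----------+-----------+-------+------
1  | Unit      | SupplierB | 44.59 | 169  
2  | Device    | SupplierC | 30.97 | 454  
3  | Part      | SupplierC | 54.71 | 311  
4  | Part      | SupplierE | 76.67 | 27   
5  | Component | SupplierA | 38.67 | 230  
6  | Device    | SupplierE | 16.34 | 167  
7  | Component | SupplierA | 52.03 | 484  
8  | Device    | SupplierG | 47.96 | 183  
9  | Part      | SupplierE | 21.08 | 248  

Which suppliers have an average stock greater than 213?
SELECT supplier, AVG(stock)
FROM products
GROUP BY supplier
HAVING AVG(stock) > 213

Result:
  SupplierA: avg=357.00
  SupplierC: avg=382.50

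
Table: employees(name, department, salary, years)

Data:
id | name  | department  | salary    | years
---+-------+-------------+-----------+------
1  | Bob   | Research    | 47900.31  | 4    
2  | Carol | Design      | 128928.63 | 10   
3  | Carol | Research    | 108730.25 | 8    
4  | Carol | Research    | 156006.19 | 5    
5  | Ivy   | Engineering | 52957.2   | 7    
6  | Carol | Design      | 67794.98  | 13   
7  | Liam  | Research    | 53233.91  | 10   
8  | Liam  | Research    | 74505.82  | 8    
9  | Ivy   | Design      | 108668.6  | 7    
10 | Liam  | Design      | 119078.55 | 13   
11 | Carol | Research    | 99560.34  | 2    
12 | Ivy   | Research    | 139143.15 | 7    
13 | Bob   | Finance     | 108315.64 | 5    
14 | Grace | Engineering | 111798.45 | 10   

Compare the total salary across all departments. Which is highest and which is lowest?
SELECT department, SUM(salary)
FROM employees
GROUP BY department
ORDER BY SUM(salary)

All groups:
  Finance: 108315.64
  Engineering: 164755.65
  Design: 424470.76
  Research: 679079.97

Highest: Research (679079.97)
Lowest: Finance (108315.64)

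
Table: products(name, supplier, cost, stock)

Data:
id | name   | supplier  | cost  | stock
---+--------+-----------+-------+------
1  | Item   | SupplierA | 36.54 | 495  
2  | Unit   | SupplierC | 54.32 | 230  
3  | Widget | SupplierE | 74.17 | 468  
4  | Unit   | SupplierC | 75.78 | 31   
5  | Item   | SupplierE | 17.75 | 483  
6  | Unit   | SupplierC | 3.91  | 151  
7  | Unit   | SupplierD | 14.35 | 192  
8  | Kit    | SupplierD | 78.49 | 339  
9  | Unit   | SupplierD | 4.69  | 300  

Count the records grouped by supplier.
SELECT supplier, COUNT(*) as count
FROM products
GROUP BY supplier

Result:
  SupplierA: 1
  SupplierC: 3
  SupplierD: 3
  SupplierE: 2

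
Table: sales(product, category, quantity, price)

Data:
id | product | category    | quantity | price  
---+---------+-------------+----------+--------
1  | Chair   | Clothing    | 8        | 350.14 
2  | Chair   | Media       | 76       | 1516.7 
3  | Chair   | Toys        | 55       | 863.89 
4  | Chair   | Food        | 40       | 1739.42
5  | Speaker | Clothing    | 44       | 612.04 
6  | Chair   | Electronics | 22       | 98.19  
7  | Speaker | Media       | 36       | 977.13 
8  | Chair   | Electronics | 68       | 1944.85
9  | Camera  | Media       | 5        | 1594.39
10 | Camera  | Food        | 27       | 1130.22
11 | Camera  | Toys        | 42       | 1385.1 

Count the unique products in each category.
SELECT category, COUNT(DISTINCT product)
FROM sales
GROUP BY category

Result:
  Clothing: 2 distinct
  Electronics: 1 distinct
  Food: 2 distinct
  Media: 3 distinct
  Toys: 2 distinct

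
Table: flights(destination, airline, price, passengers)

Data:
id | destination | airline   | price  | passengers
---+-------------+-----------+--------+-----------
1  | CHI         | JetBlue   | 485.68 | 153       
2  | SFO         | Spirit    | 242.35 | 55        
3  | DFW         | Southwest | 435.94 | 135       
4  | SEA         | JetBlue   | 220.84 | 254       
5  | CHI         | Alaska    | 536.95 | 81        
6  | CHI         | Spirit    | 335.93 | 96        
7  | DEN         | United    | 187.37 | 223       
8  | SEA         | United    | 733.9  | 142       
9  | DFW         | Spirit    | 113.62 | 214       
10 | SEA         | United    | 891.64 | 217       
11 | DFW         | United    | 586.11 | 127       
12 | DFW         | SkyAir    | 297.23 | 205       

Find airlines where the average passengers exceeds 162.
SELECT airline, AVG(passengers)
FROM flights
GROUP BY airline
HAVING AVG(passengers) > 162

Result:
  JetBlue: avg=203.50
  SkyAir: avg=205.00
  United: avg=177.25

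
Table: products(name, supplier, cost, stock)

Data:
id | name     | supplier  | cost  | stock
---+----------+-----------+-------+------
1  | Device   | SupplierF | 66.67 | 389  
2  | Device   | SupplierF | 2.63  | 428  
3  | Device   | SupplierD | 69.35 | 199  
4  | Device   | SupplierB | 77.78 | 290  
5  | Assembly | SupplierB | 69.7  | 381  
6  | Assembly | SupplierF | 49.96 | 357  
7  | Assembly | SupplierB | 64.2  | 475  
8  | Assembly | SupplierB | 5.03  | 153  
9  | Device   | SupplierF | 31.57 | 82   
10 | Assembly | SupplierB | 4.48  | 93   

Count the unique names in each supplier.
SELECT supplier, COUNT(DISTINCT name)
FROM products
GROUP BY supplier

Result:
  SupplierB: 2 distinct
  SupplierD: 1 distinct
  SupplierF: 2 distinct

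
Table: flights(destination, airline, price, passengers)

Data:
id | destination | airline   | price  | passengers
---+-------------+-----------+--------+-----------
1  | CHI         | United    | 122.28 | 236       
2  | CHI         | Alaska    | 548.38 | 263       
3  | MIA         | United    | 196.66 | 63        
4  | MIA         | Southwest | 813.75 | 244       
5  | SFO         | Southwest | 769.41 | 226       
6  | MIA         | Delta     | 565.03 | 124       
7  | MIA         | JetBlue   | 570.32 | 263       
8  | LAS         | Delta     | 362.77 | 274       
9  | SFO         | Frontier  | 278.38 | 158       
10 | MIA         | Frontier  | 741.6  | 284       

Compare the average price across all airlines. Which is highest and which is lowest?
SELECT airline, AVG(price)
FROM flights
GROUP BY airline
ORDER BY AVG(price)

All groups:
  United: 159.47
  Delta: 463.90
  Frontier: 509.99
  Alaska: 548.38
  JetBlue: 570.32
  Southwest: 791.58

Highest: Southwest (791.58)
Lowest: United (159.47)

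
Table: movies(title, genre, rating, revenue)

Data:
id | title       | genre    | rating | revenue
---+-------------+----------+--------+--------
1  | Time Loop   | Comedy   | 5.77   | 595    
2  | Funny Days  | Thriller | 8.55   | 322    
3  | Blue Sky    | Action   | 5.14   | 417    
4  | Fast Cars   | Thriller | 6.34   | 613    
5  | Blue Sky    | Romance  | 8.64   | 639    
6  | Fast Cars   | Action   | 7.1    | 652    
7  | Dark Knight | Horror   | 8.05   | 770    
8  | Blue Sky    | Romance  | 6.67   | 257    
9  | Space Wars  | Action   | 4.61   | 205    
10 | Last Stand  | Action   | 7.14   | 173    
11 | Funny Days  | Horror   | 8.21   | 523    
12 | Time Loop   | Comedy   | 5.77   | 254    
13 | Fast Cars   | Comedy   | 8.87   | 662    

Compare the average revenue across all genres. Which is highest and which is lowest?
SELECT genre, AVG(revenue)
FROM movies
GROUP BY genre
ORDER BY AVG(revenue)

All groups:
  Action: 361.75
  Romance: 448.00
  Thriller: 467.50
  Comedy: 503.67
  Horror: 646.50

Highest: Horror (646.50)
Lowest: Action (361.75)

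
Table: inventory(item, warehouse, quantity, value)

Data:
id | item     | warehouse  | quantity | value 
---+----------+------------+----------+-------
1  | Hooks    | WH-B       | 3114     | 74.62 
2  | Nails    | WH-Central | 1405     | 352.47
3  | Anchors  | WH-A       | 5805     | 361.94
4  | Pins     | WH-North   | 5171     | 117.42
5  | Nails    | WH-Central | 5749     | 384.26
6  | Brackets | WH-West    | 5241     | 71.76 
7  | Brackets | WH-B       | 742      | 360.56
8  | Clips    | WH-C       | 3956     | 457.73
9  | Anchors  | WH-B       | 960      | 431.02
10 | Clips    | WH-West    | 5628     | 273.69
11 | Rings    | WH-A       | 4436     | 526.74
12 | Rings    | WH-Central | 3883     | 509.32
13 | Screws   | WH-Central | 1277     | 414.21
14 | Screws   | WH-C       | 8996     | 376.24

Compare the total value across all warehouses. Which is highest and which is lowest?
SELECT warehouse, SUM(value)
FROM inventory
GROUP BY warehouse
ORDER BY SUM(value)

All groups:
  WH-North: 117.42
  WH-West: 345.45
  WH-C: 833.97
  WH-B: 866.20
  WH-A: 888.68
  WH-Central: 1660.26

Highest: WH-Central (1660.26)
Lowest: WH-North (117.42)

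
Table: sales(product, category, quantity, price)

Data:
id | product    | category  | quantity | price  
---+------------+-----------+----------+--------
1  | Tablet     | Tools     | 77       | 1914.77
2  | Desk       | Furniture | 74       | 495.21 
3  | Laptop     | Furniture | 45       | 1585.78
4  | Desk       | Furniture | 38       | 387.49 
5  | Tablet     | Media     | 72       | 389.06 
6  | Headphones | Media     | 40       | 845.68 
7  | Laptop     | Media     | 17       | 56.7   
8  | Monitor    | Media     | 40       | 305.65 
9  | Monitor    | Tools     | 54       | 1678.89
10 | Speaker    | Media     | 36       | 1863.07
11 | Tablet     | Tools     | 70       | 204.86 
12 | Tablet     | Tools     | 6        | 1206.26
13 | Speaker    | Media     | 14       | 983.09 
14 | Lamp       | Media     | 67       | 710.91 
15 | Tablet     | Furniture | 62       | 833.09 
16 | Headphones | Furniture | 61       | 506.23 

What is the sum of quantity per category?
SELECT category, SUM(quantity) as result
FROM sales
GROUP BY category

Result:
  Furniture: 280
  Media: 286
  Tools: 207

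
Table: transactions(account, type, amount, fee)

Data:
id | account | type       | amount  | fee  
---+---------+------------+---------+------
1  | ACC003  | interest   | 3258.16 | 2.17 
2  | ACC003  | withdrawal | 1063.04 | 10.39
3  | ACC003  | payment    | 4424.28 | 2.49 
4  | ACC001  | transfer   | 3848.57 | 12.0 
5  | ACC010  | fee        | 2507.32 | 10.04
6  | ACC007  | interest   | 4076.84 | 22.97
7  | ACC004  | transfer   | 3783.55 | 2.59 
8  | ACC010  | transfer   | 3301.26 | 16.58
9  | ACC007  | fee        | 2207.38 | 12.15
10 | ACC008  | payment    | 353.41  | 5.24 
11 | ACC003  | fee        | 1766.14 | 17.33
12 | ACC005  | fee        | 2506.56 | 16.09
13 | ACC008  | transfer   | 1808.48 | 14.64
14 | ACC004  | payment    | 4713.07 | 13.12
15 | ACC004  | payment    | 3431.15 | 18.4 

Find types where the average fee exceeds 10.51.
SELECT type, AVG(fee)
FROM transactions
GROUP BY type
HAVING AVG(fee) > 10.51

Result:
  fee: avg=13.90
  interest: avg=12.57
  transfer: avg=11.45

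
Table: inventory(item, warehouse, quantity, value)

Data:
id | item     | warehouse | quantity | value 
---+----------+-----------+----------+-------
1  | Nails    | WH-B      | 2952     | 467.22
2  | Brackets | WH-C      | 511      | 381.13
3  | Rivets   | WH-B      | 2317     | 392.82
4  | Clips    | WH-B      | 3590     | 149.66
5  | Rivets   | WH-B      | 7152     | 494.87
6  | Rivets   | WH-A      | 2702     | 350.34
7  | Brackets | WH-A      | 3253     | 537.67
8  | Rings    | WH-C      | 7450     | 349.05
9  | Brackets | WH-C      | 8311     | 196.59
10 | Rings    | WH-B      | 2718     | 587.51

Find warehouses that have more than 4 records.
SELECT warehouse, COUNT(*) as cnt
FROM inventory
GROUP BY warehouse
HAVING COUNT(*) > 4

Result:
  WH-B: 5

Note: HAVING filters groups after aggregation, WHERE filters rows before.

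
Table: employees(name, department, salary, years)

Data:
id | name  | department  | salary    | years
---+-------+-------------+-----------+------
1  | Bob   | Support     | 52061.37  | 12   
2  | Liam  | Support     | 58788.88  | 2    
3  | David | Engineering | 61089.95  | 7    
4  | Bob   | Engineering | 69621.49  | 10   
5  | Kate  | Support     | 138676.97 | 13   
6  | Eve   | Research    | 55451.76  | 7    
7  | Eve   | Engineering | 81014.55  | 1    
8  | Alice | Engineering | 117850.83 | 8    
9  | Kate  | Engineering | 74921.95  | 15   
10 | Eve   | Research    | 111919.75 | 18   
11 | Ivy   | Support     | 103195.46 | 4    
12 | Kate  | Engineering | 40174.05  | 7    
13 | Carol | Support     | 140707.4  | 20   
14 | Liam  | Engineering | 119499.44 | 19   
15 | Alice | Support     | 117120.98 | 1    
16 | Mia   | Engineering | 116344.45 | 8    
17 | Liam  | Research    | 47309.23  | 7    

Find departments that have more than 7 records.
SELECT department, COUNT(*) as cnt
FROM employees
GROUP BY department
HAVING COUNT(*) > 7

Result:
  Engineering: 8

Note: HAVING filters groups after aggregation, WHERE filters rows before.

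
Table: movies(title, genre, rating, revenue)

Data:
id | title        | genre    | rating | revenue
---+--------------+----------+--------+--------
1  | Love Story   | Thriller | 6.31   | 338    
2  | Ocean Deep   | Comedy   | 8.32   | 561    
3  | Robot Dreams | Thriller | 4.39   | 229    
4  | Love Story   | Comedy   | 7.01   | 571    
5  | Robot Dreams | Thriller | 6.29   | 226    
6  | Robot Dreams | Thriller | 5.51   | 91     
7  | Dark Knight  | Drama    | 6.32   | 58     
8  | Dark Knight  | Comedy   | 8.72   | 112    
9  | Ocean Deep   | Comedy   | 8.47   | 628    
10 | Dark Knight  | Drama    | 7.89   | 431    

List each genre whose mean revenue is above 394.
SELECT genre, AVG(revenue)
FROM movies
GROUP BY genre
HAVING AVG(revenue) > 394

Result:
  Comedy: avg=468.00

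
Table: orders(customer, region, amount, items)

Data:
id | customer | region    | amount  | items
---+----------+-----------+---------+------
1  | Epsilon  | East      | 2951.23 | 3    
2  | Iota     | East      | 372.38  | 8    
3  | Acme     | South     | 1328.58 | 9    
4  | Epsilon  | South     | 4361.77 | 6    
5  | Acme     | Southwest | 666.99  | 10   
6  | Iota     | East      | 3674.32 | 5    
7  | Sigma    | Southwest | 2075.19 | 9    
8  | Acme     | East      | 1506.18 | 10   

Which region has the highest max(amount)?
SELECT region, MAX(amount) as val
FROM orders
GROUP BY region
ORDER BY val DESC
LIMIT 1

Result: South with max(amount) = 4361.77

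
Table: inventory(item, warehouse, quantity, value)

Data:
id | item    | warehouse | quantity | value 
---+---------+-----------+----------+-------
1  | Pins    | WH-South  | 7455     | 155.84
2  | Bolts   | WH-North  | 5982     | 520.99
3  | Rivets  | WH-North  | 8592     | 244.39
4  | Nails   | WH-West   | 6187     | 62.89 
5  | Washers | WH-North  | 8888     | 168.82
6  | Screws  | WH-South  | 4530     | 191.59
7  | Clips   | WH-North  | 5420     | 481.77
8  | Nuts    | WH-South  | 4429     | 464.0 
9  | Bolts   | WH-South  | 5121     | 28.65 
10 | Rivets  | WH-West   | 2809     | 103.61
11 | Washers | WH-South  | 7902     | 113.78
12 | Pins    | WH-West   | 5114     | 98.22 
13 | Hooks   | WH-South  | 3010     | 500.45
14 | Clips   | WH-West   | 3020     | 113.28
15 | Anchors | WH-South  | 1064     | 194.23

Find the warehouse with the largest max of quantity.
SELECT warehouse, MAX(quantity) as val
FROM inventory
GROUP BY warehouse
ORDER BY val DESC
LIMIT 1

Result: WH-North with max(quantity) = 8888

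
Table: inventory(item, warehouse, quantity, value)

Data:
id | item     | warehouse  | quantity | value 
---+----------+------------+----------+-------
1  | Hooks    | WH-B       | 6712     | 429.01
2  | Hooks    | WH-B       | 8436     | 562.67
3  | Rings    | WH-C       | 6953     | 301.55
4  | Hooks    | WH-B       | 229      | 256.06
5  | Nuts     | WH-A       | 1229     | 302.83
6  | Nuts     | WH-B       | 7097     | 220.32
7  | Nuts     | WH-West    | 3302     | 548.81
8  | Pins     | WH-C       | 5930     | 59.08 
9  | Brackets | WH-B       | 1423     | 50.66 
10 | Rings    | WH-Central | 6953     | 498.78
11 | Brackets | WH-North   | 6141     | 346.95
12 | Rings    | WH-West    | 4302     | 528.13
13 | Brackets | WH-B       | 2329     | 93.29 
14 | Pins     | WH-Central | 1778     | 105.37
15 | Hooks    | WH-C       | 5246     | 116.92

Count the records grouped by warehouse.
SELECT warehouse, COUNT(*) as count
FROM inventory
GROUP BY warehouse

Result:
  WH-A: 1
  WH-B: 6
  WH-C: 3
  WH-Central: 2
  WH-North: 1
  WH-West: 2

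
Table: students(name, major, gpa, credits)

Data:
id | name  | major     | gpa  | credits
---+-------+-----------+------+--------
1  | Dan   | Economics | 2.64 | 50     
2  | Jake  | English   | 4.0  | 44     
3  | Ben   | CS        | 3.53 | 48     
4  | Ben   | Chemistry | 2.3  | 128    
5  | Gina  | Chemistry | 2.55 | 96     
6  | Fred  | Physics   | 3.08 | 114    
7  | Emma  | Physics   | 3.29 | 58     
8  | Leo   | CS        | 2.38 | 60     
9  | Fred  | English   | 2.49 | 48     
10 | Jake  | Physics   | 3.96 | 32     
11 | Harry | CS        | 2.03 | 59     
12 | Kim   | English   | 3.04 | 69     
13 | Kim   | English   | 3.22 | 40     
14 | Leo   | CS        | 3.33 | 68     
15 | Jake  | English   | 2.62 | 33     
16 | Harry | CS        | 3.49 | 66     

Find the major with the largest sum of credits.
SELECT major, SUM(credits) as val
FROM students
GROUP BY major
ORDER BY val DESC
LIMIT 1

Result: CS with sum(credits) = 301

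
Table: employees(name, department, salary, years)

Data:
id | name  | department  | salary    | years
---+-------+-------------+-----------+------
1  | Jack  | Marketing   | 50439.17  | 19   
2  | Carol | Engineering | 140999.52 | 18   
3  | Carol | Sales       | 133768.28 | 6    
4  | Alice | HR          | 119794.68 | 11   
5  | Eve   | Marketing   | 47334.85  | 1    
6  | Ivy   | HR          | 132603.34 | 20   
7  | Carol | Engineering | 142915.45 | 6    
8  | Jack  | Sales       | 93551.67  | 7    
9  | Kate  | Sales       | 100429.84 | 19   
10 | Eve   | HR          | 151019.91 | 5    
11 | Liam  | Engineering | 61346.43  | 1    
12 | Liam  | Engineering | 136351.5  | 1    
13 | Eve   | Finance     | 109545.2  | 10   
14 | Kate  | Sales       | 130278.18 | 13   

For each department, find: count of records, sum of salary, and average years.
SELECT department,
       COUNT(*) as cnt,
       SUM(salary) as total_salary,
       AVG(years) as avg_years
FROM employees
GROUP BY department

Result:
  Engineering: 4 records, 481612.90 total salary, 6.50 avg years
  Finance: 1 records, 109545.20 total salary, 10.00 avg years
  HR: 3 records, 403417.93 total salary, 12.00 avg years
  Marketing: 2 records, 97774.02 total salary, 10.00 avg years
  Sales: 4 records, 458027.97 total salary, 11.25 avg years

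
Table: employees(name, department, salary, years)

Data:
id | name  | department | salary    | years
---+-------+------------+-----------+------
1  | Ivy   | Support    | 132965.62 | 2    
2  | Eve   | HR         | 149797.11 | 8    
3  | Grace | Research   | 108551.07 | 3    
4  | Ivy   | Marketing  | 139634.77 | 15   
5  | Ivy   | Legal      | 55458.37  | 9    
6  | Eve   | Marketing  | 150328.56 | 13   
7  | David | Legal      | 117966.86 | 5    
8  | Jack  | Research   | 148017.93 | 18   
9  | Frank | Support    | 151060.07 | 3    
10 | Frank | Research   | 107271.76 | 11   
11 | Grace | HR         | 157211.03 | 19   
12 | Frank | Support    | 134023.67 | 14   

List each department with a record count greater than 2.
SELECT department, COUNT(*) as cnt
FROM employees
GROUP BY department
HAVING COUNT(*) > 2

Result:
  Research: 3
  Support: 3

Note: HAVING filters groups after aggregation, WHERE filters rows before.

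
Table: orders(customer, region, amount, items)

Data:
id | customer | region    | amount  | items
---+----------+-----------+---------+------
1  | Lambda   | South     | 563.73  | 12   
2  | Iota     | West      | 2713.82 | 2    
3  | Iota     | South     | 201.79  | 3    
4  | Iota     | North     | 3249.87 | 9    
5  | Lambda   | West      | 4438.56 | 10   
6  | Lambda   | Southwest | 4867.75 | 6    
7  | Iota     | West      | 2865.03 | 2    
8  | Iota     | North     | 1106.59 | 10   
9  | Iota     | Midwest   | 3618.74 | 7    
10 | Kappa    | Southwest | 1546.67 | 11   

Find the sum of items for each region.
SELECT region, SUM(items) as result
FROM orders
GROUP BY region

Result:
  Midwest: 7
  North: 19
  South: 15
  Southwest: 17
  West: 14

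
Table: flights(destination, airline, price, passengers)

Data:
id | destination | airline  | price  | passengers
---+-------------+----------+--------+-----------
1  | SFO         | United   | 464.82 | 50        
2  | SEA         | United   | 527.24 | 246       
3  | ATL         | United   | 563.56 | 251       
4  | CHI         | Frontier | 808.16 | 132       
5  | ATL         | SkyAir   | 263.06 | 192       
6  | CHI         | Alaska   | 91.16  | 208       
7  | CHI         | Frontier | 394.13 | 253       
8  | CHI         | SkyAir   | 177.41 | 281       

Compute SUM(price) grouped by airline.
SELECT airline, SUM(price) as result
FROM flights
GROUP BY airline

Result:
  Alaska: 91.16
  Frontier: 1202.29
  SkyAir: 440.47
  United: 1555.62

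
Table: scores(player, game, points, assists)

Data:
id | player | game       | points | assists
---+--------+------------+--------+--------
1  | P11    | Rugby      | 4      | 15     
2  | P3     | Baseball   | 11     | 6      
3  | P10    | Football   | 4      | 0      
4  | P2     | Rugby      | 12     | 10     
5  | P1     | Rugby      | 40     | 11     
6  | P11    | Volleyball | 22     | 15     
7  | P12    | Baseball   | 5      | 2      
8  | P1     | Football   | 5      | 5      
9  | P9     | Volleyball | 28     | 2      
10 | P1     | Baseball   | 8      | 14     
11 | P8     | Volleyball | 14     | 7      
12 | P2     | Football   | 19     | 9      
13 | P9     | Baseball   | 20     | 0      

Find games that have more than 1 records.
SELECT game, COUNT(*) as cnt
FROM scores
GROUP BY game
HAVING COUNT(*) > 1

Result:
  Baseball: 4
  Football: 3
  Rugby: 3
  Volleyball: 3

Note: HAVING filters groups after aggregation, WHERE filters rows before.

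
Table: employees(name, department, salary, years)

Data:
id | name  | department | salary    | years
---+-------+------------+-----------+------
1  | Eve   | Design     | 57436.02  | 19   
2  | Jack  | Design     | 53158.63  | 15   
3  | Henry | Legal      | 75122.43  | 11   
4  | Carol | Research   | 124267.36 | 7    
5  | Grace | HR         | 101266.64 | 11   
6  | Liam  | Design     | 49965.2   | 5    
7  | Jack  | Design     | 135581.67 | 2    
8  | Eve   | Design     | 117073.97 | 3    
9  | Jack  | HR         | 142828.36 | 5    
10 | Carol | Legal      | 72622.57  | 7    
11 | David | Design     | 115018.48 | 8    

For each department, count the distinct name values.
SELECT department, COUNT(DISTINCT name)
FROM employees
GROUP BY department

Result:
  Design: 4 distinct
  HR: 2 distinct
  Legal: 2 distinct
  Research: 1 distinct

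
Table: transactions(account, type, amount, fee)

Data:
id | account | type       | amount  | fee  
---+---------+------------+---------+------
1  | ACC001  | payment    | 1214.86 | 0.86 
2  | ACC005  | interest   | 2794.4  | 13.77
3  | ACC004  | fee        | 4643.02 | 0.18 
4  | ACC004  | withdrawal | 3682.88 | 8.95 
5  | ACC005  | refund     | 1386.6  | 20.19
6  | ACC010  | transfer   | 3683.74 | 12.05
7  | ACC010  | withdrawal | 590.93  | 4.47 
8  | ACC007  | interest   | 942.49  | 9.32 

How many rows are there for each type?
SELECT type, COUNT(*) as count
FROM transactions
GROUP BY type

Result:
  fee: 1
  interest: 2
  payment: 1
  refund: 1
  transfer: 1
  withdrawal: 2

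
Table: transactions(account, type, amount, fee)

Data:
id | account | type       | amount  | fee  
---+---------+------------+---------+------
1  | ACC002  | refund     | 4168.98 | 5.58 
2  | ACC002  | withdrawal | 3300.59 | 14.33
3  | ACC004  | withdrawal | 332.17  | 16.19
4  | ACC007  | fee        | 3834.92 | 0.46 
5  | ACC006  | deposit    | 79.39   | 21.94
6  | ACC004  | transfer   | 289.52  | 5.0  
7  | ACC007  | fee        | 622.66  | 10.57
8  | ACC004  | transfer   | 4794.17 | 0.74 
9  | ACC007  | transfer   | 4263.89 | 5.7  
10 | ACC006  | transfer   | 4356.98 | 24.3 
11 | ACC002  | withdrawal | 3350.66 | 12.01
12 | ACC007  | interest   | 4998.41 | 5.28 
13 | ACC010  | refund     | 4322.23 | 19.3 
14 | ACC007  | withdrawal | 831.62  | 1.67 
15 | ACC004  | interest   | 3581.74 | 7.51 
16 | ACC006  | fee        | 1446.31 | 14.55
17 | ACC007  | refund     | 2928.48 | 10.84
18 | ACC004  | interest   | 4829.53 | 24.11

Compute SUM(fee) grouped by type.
SELECT type, SUM(fee) as result
FROM transactions
GROUP BY type

Result:
  deposit: 21.94
  fee: 25.58
  interest: 36.90
  refund: 35.72
  transfer: 35.74
  withdrawal: 44.20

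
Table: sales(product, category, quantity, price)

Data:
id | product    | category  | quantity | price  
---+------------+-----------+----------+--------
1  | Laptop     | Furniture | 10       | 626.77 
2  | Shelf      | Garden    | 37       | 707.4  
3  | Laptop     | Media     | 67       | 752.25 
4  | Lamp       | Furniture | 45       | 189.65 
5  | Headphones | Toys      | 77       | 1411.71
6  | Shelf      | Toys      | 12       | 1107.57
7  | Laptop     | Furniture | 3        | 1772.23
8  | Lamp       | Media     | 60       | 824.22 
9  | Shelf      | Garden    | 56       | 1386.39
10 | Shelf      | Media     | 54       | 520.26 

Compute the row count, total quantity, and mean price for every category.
SELECT category,
       COUNT(*) as cnt,
       SUM(quantity) as total_quantity,
       AVG(price) as avg_price
FROM sales
GROUP BY category

Result:
  Furniture: 3 records, 58 total quantity, 862.88 avg price
  Garden: 2 records, 93 total quantity, 1046.90 avg price
  Media: 3 records, 181 total quantity, 698.91 avg price
  Toys: 2 records, 89 total quantity, 1259.64 avg price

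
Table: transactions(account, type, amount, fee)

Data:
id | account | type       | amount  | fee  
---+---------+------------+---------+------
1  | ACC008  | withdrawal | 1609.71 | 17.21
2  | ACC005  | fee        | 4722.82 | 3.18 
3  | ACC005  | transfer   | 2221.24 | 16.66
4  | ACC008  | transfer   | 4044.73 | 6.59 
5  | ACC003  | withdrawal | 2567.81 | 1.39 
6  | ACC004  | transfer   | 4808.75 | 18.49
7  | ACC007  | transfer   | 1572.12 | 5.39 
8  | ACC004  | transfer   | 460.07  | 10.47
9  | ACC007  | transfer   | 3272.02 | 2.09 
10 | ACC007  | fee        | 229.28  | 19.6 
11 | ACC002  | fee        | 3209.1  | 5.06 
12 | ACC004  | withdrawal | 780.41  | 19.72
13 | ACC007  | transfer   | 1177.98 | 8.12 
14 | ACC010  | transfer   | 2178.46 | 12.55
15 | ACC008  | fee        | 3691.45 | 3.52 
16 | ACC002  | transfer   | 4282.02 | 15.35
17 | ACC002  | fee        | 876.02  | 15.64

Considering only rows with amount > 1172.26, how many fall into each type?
SELECT type, COUNT(*)
FROM transactions
WHERE amount > 1172.26
GROUP BY type

Note: WHERE filters rows before grouping.

Result:
  fee: 3
  transfer: 8
  withdrawal: 2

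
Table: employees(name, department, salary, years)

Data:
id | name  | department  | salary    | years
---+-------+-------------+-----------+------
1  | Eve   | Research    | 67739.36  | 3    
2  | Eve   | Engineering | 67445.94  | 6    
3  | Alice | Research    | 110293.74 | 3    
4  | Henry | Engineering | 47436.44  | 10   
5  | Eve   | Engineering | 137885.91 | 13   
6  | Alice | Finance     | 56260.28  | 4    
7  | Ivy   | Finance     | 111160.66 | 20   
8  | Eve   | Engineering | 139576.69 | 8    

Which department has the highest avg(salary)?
SELECT department, AVG(salary) as val
FROM employees
GROUP BY department
ORDER BY val DESC
LIMIT 1

Result: Engineering with avg(salary) = 98086.25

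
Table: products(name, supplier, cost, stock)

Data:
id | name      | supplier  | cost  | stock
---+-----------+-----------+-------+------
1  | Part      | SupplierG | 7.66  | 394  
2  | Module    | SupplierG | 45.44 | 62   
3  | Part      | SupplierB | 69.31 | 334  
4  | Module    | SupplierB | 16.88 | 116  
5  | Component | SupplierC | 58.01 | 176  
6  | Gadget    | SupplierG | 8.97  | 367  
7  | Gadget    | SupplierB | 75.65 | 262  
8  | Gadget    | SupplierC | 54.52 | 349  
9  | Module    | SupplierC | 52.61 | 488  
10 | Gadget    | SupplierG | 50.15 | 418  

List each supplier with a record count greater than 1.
SELECT supplier, COUNT(*) as cnt
FROM products
GROUP BY supplier
HAVING COUNT(*) > 1

Result:
  SupplierB: 3
  SupplierC: 3
  SupplierG: 4

Note: HAVING filters groups after aggregation, WHERE filters rows before.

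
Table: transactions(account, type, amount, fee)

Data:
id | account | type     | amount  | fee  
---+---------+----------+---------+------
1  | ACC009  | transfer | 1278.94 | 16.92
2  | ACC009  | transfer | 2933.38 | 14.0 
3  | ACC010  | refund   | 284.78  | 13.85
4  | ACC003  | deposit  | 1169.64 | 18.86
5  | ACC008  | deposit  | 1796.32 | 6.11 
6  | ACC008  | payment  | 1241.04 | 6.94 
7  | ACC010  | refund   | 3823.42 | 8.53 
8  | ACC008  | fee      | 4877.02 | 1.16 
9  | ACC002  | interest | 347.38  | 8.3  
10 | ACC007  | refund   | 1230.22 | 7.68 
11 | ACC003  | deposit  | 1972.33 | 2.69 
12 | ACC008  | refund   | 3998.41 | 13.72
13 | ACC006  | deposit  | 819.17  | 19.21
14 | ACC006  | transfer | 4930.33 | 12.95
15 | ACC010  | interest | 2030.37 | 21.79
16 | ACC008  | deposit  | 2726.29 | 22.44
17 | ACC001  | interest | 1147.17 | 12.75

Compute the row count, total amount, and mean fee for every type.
SELECT type,
       COUNT(*) as cnt,
       SUM(amount) as total_amount,
       AVG(fee) as avg_fee
FROM transactions
GROUP BY type

Result:
  deposit: 5 records, 8483.75 total amount, 13.86 avg fee
  fee: 1 records, 4877.02 total amount, 1.16 avg fee
  interest: 3 records, 3524.92 total amount, 14.28 avg fee
  payment: 1 records, 1241.04 total amount, 6.94 avg fee
  refund: 4 records, 9336.83 total amount, 10.95 avg fee
  transfer: 3 records, 9142.65 total amount, 14.62 avg fee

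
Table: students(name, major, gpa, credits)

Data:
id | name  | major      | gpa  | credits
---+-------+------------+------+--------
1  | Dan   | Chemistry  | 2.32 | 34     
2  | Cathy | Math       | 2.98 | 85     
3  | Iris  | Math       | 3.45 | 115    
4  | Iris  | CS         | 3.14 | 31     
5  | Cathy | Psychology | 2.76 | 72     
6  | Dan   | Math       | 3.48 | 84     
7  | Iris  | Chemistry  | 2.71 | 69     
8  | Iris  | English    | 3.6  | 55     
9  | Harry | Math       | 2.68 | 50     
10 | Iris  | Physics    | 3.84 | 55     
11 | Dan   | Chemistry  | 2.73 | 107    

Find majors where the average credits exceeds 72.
SELECT major, AVG(credits)
FROM students
GROUP BY major
HAVING AVG(credits) > 72

Result:
  Math: avg=83.50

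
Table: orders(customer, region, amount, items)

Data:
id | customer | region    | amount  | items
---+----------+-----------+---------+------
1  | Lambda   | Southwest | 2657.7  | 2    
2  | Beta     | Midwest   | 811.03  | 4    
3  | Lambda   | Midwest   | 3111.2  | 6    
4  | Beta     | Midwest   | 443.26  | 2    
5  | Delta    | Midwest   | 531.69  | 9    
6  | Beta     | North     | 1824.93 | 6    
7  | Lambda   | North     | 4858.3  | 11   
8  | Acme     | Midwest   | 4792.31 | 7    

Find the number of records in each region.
SELECT region, COUNT(*) as count
FROM orders
GROUP BY region

Result:
  Midwest: 5
  North: 2
  Southwest: 1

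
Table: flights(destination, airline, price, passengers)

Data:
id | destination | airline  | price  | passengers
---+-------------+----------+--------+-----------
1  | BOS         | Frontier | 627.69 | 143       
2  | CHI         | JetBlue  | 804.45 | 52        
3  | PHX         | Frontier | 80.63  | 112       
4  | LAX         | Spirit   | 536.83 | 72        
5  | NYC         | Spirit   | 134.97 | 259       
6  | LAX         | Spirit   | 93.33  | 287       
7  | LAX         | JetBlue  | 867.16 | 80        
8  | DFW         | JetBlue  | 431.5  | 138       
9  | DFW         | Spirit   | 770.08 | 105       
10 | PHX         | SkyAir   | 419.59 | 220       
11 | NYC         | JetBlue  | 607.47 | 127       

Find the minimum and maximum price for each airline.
SELECT airline, MIN(price), MAX(price)
FROM flights
GROUP BY airline

Result:
  Frontier: min=80.63, max=627.69
  JetBlue: min=431.50, max=867.16
  SkyAir: min=419.59, max=419.59
  Spirit: min=93.33, max=770.08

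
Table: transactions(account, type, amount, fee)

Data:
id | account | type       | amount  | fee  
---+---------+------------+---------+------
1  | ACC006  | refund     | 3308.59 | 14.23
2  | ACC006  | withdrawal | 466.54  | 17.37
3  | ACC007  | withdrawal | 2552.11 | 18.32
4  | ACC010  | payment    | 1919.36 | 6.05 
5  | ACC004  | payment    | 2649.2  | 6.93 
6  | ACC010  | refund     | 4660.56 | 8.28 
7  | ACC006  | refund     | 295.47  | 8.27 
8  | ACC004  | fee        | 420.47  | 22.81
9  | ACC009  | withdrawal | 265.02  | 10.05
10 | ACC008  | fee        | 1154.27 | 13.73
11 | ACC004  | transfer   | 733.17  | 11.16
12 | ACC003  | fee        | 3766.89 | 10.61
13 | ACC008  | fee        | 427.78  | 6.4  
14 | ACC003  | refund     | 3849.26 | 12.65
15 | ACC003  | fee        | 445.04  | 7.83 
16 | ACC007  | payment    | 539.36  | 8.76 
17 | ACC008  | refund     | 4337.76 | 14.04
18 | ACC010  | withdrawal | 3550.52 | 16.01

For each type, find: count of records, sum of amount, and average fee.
SELECT type,
       COUNT(*) as cnt,
       SUM(amount) as total_amount,
       AVG(fee) as avg_fee
FROM transactions
GROUP BY type

Result:
  fee: 5 records, 6214.45 total amount, 12.28 avg fee
  payment: 3 records, 5107.92 total amount, 7.25 avg fee
  refund: 5 records, 16451.64 total amount, 11.49 avg fee
  transfer: 1 records, 733.17 total amount, 11.16 avg fee
  withdrawal: 4 records, 6834.19 total amount, 15.44 avg fee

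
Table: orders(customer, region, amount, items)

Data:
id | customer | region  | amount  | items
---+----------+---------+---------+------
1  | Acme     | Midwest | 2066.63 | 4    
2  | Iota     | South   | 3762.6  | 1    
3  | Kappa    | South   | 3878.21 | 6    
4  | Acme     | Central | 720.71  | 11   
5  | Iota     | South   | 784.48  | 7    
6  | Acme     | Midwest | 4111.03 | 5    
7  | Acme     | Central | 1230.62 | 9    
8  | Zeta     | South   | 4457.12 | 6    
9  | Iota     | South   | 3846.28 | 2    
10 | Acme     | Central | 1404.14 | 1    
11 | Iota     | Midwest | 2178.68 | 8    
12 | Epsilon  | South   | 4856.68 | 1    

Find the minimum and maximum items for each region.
SELECT region, MIN(items), MAX(items)
FROM orders
GROUP BY region

Result:
  Central: min=1, max=11
  Midwest: min=4, max=8
  South: min=1, max=7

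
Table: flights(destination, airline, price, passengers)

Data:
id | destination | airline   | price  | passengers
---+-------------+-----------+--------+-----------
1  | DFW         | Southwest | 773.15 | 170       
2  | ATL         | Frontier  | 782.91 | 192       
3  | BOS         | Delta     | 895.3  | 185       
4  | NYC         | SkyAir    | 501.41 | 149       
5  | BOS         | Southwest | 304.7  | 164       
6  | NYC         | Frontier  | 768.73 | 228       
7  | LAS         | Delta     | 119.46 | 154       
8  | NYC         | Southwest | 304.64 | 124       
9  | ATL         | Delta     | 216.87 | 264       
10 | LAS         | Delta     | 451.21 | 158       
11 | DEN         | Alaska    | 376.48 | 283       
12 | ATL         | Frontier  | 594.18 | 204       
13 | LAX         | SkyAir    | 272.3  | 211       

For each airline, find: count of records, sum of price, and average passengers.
SELECT airline,
       COUNT(*) as cnt,
       SUM(price) as total_price,
       AVG(passengers) as avg_passengers
FROM flights
GROUP BY airline

Result:
  Alaska: 1 records, 376.48 total price, 283.00 avg passengers
  Delta: 4 records, 1682.84 total price, 190.25 avg passengers
  Frontier: 3 records, 2145.82 total price, 208.00 avg passengers
  SkyAir: 2 records, 773.71 total price, 180.00 avg passengers
  Southwest: 3 records, 1382.49 total price, 152.67 avg passengers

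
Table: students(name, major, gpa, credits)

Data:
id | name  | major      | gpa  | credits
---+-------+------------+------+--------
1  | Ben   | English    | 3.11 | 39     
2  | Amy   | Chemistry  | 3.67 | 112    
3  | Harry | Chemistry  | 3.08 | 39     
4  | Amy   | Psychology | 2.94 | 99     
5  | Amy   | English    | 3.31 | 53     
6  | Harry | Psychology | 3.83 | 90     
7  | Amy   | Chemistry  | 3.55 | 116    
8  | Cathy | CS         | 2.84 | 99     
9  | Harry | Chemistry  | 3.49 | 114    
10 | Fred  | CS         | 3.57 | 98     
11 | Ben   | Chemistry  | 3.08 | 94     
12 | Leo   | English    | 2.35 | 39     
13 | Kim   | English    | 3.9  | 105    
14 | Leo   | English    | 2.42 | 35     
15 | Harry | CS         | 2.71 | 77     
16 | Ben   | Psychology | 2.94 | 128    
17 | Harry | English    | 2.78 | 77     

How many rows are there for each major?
SELECT major, COUNT(*) as count
FROM students
GROUP BY major

Result:
  CS: 3
  Chemistry: 5
  English: 6
  Psychology: 3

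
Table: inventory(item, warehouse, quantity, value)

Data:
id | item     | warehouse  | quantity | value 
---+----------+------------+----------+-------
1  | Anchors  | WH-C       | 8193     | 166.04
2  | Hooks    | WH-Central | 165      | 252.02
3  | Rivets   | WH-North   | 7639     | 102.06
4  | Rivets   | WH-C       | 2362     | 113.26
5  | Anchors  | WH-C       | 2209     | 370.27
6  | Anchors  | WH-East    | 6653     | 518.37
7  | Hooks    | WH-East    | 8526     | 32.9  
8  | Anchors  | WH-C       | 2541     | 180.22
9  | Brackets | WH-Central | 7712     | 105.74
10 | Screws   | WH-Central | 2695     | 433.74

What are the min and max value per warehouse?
SELECT warehouse, MIN(value), MAX(value)
FROM inventory
GROUP BY warehouse

Result:
  WH-C: min=113.26, max=370.27
  WH-Central: min=105.74, max=433.74
  WH-East: min=32.90, max=518.37
  WH-North: min=102.06, max=102.06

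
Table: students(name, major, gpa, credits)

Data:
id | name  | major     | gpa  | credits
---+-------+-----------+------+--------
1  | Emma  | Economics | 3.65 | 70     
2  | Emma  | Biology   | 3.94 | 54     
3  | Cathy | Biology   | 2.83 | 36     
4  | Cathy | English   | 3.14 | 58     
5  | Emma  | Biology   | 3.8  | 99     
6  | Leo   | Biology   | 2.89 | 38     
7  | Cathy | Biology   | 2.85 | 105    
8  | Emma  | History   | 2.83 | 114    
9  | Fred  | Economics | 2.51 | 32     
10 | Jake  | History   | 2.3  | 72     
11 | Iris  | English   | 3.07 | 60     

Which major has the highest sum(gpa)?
SELECT major, SUM(gpa) as val
FROM students
GROUP BY major
ORDER BY val DESC
LIMIT 1

Result: Biology with sum(gpa) = 16.31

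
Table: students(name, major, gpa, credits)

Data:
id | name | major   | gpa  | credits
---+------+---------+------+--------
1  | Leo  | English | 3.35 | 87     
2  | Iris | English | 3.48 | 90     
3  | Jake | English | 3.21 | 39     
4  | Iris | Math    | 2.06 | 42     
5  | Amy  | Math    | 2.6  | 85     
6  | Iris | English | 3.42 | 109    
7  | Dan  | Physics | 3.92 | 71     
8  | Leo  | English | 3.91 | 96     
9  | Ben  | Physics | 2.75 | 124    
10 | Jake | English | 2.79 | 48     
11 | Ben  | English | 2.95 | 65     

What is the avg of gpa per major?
SELECT major, AVG(gpa) as result
FROM students
GROUP BY major

Result:
  English: 3.30
  Math: 2.33
  Physics: 3.34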